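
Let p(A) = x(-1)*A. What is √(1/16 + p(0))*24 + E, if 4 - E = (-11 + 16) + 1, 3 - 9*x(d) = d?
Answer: 4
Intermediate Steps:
x(d) = ⅓ - d/9
p(A) = 4*A/9 (p(A) = (⅓ - ⅑*(-1))*A = (⅓ + ⅑)*A = 4*A/9)
E = -2 (E = 4 - ((-11 + 16) + 1) = 4 - (5 + 1) = 4 - 1*6 = 4 - 6 = -2)
√(1/16 + p(0))*24 + E = √(1/16 + (4/9)*0)*24 - 2 = √(1/16 + 0)*24 - 2 = √(1/16)*24 - 2 = (¼)*24 - 2 = 6 - 2 = 4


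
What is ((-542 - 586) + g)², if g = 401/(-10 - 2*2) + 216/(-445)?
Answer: 51968368970281/38812900 ≈ 1.3389e+6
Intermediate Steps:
g = -181469/6230 (g = 401/(-10 - 4) + 216*(-1/445) = 401/(-14) - 216/445 = 401*(-1/14) - 216/445 = -401/14 - 216/445 = -181469/6230 ≈ -29.128)
((-542 - 586) + g)² = ((-542 - 586) - 181469/6230)² = (-1128 - 181469/6230)² = (-7208909/6230)² = 51968368970281/38812900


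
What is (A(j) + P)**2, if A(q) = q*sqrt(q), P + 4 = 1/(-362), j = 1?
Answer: 1181569/131044 ≈ 9.0166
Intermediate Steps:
P = -1449/362 (P = -4 + 1/(-362) = -4 - 1/362 = -1449/362 ≈ -4.0028)
A(q) = q**(3/2)
(A(j) + P)**2 = (1**(3/2) - 1449/362)**2 = (1 - 1449/362)**2 = (-1087/362)**2 = 1181569/131044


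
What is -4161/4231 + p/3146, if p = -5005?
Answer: -239627/93082 ≈ -2.5744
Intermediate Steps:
-4161/4231 + p/3146 = -4161/4231 - 5005/3146 = -4161*1/4231 - 5005*1/3146 = -4161/4231 - 35/22 = -239627/93082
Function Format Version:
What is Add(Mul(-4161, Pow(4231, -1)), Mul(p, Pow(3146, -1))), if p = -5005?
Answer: Rational(-239627, 93082) ≈ -2.5744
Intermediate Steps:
Add(Mul(-4161, Pow(4231, -1)), Mul(p, Pow(3146, -1))) = Add(Mul(-4161, Pow(4231, -1)), Mul(-5005, Pow(3146, -1))) = Add(Mul(-4161, Rational(1, 4231)), Mul(-5005, Rational(1, 3146))) = Add(Rational(-4161, 4231), Rational(-35, 22)) = Rational(-239627, 93082)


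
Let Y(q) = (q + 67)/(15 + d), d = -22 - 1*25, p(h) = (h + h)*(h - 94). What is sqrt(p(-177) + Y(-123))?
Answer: 19*sqrt(1063)/2 ≈ 309.73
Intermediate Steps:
p(h) = 2*h*(-94 + h) (p(h) = (2*h)*(-94 + h) = 2*h*(-94 + h))
d = -47 (d = -22 - 25 = -47)
Y(q) = -67/32 - q/32 (Y(q) = (q + 67)/(15 - 47) = (67 + q)/(-32) = (67 + q)*(-1/32) = -67/32 - q/32)
sqrt(p(-177) + Y(-123)) = sqrt(2*(-177)*(-94 - 177) + (-67/32 - 1/32*(-123))) = sqrt(2*(-177)*(-271) + (-67/32 + 123/32)) = sqrt(95934 + 7/4) = sqrt(383743/4) = 19*sqrt(1063)/2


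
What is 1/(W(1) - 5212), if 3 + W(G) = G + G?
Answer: -1/5213 ≈ -0.00019183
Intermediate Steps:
W(G) = -3 + 2*G (W(G) = -3 + (G + G) = -3 + 2*G)
1/(W(1) - 5212) = 1/((-3 + 2*1) - 5212) = 1/((-3 + 2) - 5212) = 1/(-1 - 5212) = 1/(-5213) = -1/5213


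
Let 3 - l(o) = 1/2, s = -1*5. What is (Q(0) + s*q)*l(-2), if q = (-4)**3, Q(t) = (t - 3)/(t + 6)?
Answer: 3195/4 ≈ 798.75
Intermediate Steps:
Q(t) = (-3 + t)/(6 + t)
s = -5
l(o) = 5/2 (l(o) = 3 - 1/2 = 5/2)
q = -64
(Q(0) + s*q)*l(-2) = ((-3 + 0)/(6 + 0) - 5*(-64))*(5/2) = (-3/6 + 320)*(5/2) = ((1/6)*(-3) + 320)*(5/2) = (-1/2 + 320)*(5/2) = (639/2)*(5/2) = 3195/4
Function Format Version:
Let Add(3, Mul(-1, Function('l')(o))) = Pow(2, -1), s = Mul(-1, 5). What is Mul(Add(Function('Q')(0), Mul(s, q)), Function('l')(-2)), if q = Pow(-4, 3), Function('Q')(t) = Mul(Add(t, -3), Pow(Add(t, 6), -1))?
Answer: Rational(3195, 4) ≈ 798.75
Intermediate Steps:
Function('Q')(t) = Mul(Pow(Add(6, t), -1), Add(-3, t)) (Function('Q')(t) = Mul(Add(-3, t), Pow(Add(6, t), -1)) = Mul(Pow(Add(6, t), -1), Add(-3, t)))
s = -5
Function('l')(o) = Rational(5, 2) (Function('l')(o) = Add(3, Mul(-1, Pow(2, -1))) = Add(3, Mul(-1, Rational(1, 2))) = Add(3, Rational(-1, 2)) = Rational(5, 2))
q = -64
Mul(Add(Function('Q')(0), Mul(s, q)), Function('l')(-2)) = Mul(Add(Mul(Pow(Add(6, 0), -1), Add(-3, 0)), Mul(-5, -64)), Rational(5, 2)) = Mul(Add(Mul(Pow(6, -1), -3), 320), Rational(5, 2)) = Mul(Add(Mul(Rational(1, 6), -3), 320), Rational(5, 2)) = Mul(Add(Rational(-1, 2), 320), Rational(5, 2)) = Mul(Rational(639, 2), Rational(5, 2)) = Rational(3195, 4)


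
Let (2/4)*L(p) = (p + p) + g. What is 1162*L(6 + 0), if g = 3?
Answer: 34860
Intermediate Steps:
L(p) = 6 + 4*p (L(p) = 2*((p + p) + 3) = 2*(2*p + 3) = 2*(3 + 2*p) = 6 + 4*p)
1162*L(6 + 0) = 1162*(6 + 4*(6 + 0)) = 1162*(6 + 4*6) = 1162*(6 + 24) = 1162*30 = 34860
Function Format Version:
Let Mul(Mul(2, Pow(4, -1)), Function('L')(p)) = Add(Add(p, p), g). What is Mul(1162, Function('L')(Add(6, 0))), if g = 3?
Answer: 34860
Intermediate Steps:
Function('L')(p) = Add(6, Mul(4, p)) (Function('L')(p) = Mul(2, Add(Add(p, p), 3)) = Mul(2, Add(Mul(2, p), 3)) = Mul(2, Add(3, Mul(2, p))) = Add(6, Mul(4, p)))
Mul(1162, Function('L')(Add(6, 0))) = Mul(1162, Add(6, Mul(4, Add(6, 0)))) = Mul(1162, Add(6, Mul(4, 6))) = Mul(1162, Add(6, 24)) = Mul(1162, 30) = 34860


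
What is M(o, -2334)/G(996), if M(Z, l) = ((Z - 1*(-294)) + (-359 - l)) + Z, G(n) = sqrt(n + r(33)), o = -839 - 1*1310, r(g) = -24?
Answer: -2029*sqrt(3)/54 ≈ -65.080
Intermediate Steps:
o = -2149 (o = -839 - 1310 = -2149)
G(n) = sqrt(-24 + n) (G(n) = sqrt(n - 24) = sqrt(-24 + n))
M(Z, l) = -65 - l + 2*Z (M(Z, l) = ((Z + 294) + (-359 - l)) + Z = ((294 + Z) + (-359 - l)) + Z = (-65 + Z - l) + Z = -65 - l + 2*Z)
M(o, -2334)/G(996) = (-65 - 1*(-2334) + 2*(-2149))/(sqrt(-24 + 996)) = (-65 + 2334 - 4298)/(sqrt(972)) = -2029*sqrt(3)/54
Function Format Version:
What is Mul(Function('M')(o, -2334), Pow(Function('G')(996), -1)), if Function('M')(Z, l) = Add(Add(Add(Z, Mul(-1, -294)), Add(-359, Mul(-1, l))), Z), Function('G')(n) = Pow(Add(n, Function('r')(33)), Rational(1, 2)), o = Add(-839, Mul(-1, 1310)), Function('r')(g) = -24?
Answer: Mul(Rational(-2029, 54), Pow(3, Rational(1, 2))) ≈ -65.080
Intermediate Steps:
o = -2149 (o = Add(-839, -1310) = -2149)
Function('G')(n) = Pow(Add(-24, n), Rational(1, 2)) (Function('G')(n) = Pow(Add(n, -24), Rational(1, 2)) = Pow(Add(-24, n), Rational(1, 2)))
Function('M')(Z, l) = Add(-65, Mul(-1, l), Mul(2, Z)) (Function('M')(Z, l) = Add(Add(Add(Z, 294), Add(-359, Mul(-1, l))), Z) = Add(Add(Add(294, Z), Add(-359, Mul(-1, l))), Z) = Add(Add(-65, Z, Mul(-1, l)), Z) = Add(-65, Mul(-1, l), Mul(2, Z)))
Mul(Function('M')(o, -2334), Pow(Function('G')(996), -1)) = Mul(Add(-65, Mul(-1, -2334), Mul(2, -2149)), Pow(Pow(Add(-24, 996), Rational(1, 2)), -1)) = Mul(Add(-65, 2334, -4298), Pow(Pow(972, Rational(1, 2)), -1)) = Mul(-2029, Pow(Mul(18, Pow(3, Rational(1, 2))), -1)) = Mul(-2029, Mul(Rational(1, 54), Pow(3, Rational(1, 2)))) = Mul(Rational(-2029, 54), Pow(3, Rational(1, 2)))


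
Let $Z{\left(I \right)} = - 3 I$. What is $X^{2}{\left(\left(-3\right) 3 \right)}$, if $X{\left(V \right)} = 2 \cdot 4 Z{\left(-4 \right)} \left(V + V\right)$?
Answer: $2985984$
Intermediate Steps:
$X{\left(V \right)} = 192 V$ ($X{\left(V \right)} = 2 \cdot 4 \left(\left(-3\right) \left(-4\right)\right) \left(V + V\right) = 8 \cdot 12 \cdot 2 V = 96 \cdot 2 V = 192 V$)
$X^{2}{\left(\left(-3\right) 3 \right)} = \left(192 \left(\left(-3\right) 3\right)\right)^{2} = \left(192 \left(-9\right)\right)^{2} = \left(-1728\right)^{2} = 2985984$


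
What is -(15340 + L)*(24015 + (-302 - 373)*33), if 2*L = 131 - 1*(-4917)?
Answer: -31083360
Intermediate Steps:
L = 2524 (L = (131 - 1*(-4917))/2 = (131 + 4917)/2 = (½)*5048 = 2524)
-(15340 + L)*(24015 + (-302 - 373)*33) = -(15340 + 2524)*(24015 + (-302 - 373)*33) = -17864*(24015 - 675*33) = -17864*(24015 - 22275) = -17864*1740 = -1*31083360 = -31083360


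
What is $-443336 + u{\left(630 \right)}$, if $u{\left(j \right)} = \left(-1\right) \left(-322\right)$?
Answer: $-443014$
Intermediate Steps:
$u{\left(j \right)} = 322$
$-443336 + u{\left(630 \right)} = -443336 + 322 = -443014$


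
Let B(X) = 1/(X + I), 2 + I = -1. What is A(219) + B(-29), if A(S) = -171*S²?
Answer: -262442593/32 ≈ -8.2013e+6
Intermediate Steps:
I = -3 (I = -2 - 1 = -3)
B(X) = 1/(-3 + X) (B(X) = 1/(X - 3) = 1/(-3 + X))
A(219) + B(-29) = -171*219² + 1/(-3 - 29) = -171*47961 + 1/(-32) = -8201331 - 1/32 = -262442593/32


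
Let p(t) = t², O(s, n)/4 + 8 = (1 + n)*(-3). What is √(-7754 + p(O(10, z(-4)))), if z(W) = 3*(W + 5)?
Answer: I*√1354 ≈ 36.797*I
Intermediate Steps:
z(W) = 15 + 3*W (z(W) = 3*(5 + W) = 15 + 3*W)
O(s, n) = -44 - 12*n (O(s, n) = -32 + 4*((1 + n)*(-3)) = -32 + 4*(-3 - 3*n) = -32 + (-12 - 12*n) = -44 - 12*n)
√(-7754 + p(O(10, z(-4)))) = √(-7754 + (-44 - 12*(15 + 3*(-4)))²) = √(-7754 + (-44 - 12*(15 - 12))²) = √(-7754 + (-44 - 12*3)²) = √(-7754 + (-44 - 36)²) = √(-7754 + (-80)²) = √(-7754 + 6400) = √(-1354) = I*√1354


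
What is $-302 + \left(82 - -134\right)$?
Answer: $-86$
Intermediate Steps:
$-302 + \left(82 - -134\right) = -302 + \left(82 + 134\right) = -302 + 216 = -86$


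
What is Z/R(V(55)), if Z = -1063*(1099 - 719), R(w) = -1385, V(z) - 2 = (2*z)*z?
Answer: 80788/277 ≈ 291.65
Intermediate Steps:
V(z) = 2 + 2*z**2 (V(z) = 2 + (2*z)*z = 2 + 2*z**2)
Z = -403940 (Z = -1063*380 = -403940)
Z/R(V(55)) = -403940/(-1385) = -403940*(-1/1385) = 80788/277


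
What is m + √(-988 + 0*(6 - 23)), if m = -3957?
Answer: -3957 + 2*I*√247 ≈ -3957.0 + 31.432*I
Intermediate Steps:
m + √(-988 + 0*(6 - 23)) = -3957 + √(-988 + 0*(6 - 23)) = -3957 + √(-988 + 0*(-17)) = -3957 + √(-988 + 0) = -3957 + √(-988) = -3957 + 2*I*√247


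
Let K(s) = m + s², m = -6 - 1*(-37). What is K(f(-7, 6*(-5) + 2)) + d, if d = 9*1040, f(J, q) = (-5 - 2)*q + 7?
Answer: 50600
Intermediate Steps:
m = 31 (m = -6 + 37 = 31)
f(J, q) = 7 - 7*q (f(J, q) = -7*q + 7 = 7 - 7*q)
d = 9360
K(s) = 31 + s²
K(f(-7, 6*(-5) + 2)) + d = (31 + (7 - 7*(6*(-5) + 2))²) + 9360 = (31 + (7 - 7*(-30 + 2))²) + 9360 = (31 + (7 - 7*(-28))²) + 9360 = (31 + (7 + 196)²) + 9360 = (31 + 203²) + 9360 = (31 + 41209) + 9360 = 41240 + 9360 = 50600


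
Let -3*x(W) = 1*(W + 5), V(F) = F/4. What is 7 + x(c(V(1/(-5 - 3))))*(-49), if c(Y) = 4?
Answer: 154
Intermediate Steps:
V(F) = F/4 (V(F) = F*(¼) = F/4)
x(W) = -5/3 - W/3 (x(W) = -(W + 5)/3 = -(5 + W)/3 = -5/3 - W/3)
7 + x(c(V(1/(-5 - 3))))*(-49) = 7 + (-5/3 - ⅓*4)*(-49) = 7 + (-5/3 - 4/3)*(-49) = 7 - 3*(-49) = 7 + 147 = 154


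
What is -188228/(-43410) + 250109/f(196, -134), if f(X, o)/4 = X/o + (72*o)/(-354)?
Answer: 21497699630309/8851646280 ≈ 2428.7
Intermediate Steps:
f(X, o) = -48*o/59 + 4*X/o (f(X, o) = 4*(X/o + (72*o)/(-354)) = 4*(X/o + (72*o)*(-1/354)) = 4*(X/o - 12*o/59) = 4*(-12*o/59 + X/o) = -48*o/59 + 4*X/o)
-188228/(-43410) + 250109/f(196, -134) = -188228/(-43410) + 250109/(-48/59*(-134) + 4*196/(-134)) = -188228*(-1/43410) + 250109/(6432/59 + 4*196*(-1/134)) = 94114/21705 + 250109/(6432/59 - 392/67) = 94114/21705 + 250109/(407816/3953) = 94114/21705 + 250109*(3953/407816) = 94114/21705 + 988680877/407816 = 21497699630309/8851646280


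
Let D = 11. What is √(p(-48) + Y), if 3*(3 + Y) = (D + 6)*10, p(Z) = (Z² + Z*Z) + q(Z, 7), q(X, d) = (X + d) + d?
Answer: √41649/3 ≈ 68.027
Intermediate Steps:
q(X, d) = X + 2*d
p(Z) = 14 + Z + 2*Z² (p(Z) = (Z² + Z*Z) + (Z + 2*7) = (Z² + Z²) + (Z + 14) = 2*Z² + (14 + Z) = 14 + Z + 2*Z²)
Y = 161/3 (Y = -3 + ((11 + 6)*10)/3 = -3 + (17*10)/3 = -3 + (⅓)*170 = -3 + 170/3 = 161/3 ≈ 53.667)
√(p(-48) + Y) = √((14 - 48 + 2*(-48)²) + 161/3) = √((14 - 48 + 2*2304) + 161/3) = √((14 - 48 + 4608) + 161/3) = √(4574 + 161/3) = √(13883/3) = √41649/3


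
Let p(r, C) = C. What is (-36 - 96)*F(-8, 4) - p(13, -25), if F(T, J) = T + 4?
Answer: 553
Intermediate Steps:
F(T, J) = 4 + T
(-36 - 96)*F(-8, 4) - p(13, -25) = (-36 - 96)*(4 - 8) - 1*(-25) = -132*(-4) + 25 = 528 + 25 = 553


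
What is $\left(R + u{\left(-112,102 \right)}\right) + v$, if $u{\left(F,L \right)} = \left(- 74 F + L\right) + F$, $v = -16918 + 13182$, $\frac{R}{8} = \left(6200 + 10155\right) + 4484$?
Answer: $171254$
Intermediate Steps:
$R = 166712$ ($R = 8 \left(\left(6200 + 10155\right) + 4484\right) = 8 \left(16355 + 4484\right) = 8 \cdot 20839 = 166712$)
$v = -3736$
$u{\left(F,L \right)} = L - 73 F$ ($u{\left(F,L \right)} = \left(L - 74 F\right) + F = L - 73 F$)
$\left(R + u{\left(-112,102 \right)}\right) + v = \left(166712 + \left(102 - -8176\right)\right) - 3736 = \left(166712 + \left(102 + 8176\right)\right) - 3736 = \left(166712 + 8278\right) - 3736 = 174990 - 3736 = 171254$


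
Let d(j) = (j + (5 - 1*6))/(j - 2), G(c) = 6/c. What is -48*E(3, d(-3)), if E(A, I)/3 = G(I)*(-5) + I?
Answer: 26424/5 ≈ 5284.8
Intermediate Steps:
d(j) = (-1 + j)/(-2 + j) (d(j) = (j + (5 - 6))/(-2 + j) = (j - 1)/(-2 + j) = (-1 + j)/(-2 + j))
E(A, I) = -90/I + 3*I (E(A, I) = 3*((6/I)*(-5) + I) = 3*(-30/I + I) = 3*(I - 30/I) = -90/I + 3*I)
-48*E(3, d(-3)) = -48*(-90*(-2 - 3)/(-1 - 3) + 3*((-1 - 3)/(-2 - 3))) = -48*(-90/(-4/(-5)) + 3*(-4/(-5))) = -48*(-90/((-1/5*(-4))) + 3*(-1/5*(-4))) = -48*(-90/4/5 + 3*(4/5)) = -48*(-90*5/4 + 12/5) = -48*(-225/2 + 12/5) = -48*(-1101/10) = 26424/5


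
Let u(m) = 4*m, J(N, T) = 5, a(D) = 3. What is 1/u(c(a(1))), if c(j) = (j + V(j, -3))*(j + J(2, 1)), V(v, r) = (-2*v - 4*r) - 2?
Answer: 1/224 ≈ 0.0044643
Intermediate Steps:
V(v, r) = -2 - 4*r - 2*v (V(v, r) = (-4*r - 2*v) - 2 = -2 - 4*r - 2*v)
c(j) = (5 + j)*(10 - j) (c(j) = (j + (-2 - 4*(-3) - 2*j))*(j + 5) = (j + (-2 + 12 - 2*j))*(5 + j) = (j + (10 - 2*j))*(5 + j) = (10 - j)*(5 + j) = (5 + j)*(10 - j))
1/u(c(a(1))) = 1/(4*(50 - 1*3**2 + 5*3)) = 1/(4*(50 - 1*9 + 15)) = 1/(4*(50 - 9 + 15)) = 1/(4*56) = 1/224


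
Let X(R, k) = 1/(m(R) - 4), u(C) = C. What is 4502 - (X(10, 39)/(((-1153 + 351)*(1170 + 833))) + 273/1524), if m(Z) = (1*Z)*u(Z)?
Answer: 88169520997327/19585301952 ≈ 4501.8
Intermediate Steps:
m(Z) = Z² (m(Z) = (1*Z)*Z = Z*Z = Z²)
X(R, k) = 1/(-4 + R²) (X(R, k) = 1/(R² - 4) = 1/(-4 + R²))
4502 - (X(10, 39)/(((-1153 + 351)*(1170 + 833))) + 273/1524) = 4502 - (1/((-4 + 10²)*(((-1153 + 351)*(1170 + 833)))) + 273/1524) = 4502 - (1/((-4 + 100)*((-802*2003))) + 273*(1/1524)) = 4502 - (1/(96*(-1606406)) + 91/508) = 4502 - ((1/96)*(-1/1606406) + 91/508) = 4502 - (-1/154214976 + 91/508) = 4502 - 1*3508390577/19585301952 = 4502 - 3508390577/19585301952 = 88169520997327/19585301952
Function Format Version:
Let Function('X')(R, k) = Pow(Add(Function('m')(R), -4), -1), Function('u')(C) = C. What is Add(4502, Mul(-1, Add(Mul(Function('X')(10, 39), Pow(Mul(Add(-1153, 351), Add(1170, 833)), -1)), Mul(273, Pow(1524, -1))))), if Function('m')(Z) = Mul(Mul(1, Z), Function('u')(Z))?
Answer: Rational(88169520997327, 19585301952) ≈ 4501.8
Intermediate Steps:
Function('m')(Z) = Pow(Z, 2) (Function('m')(Z) = Mul(Mul(1, Z), Z) = Mul(Z, Z) = Pow(Z, 2))
Function('X')(R, k) = Pow(Add(-4, Pow(R, 2)), -1) (Function('X')(R, k) = Pow(Add(Pow(R, 2), -4), -1) = Pow(Add(-4, Pow(R, 2)), -1))
Add(4502, Mul(-1, Add(Mul(Function('X')(10, 39), Pow(Mul(Add(-1153, 351), Add(1170, 833)), -1)), Mul(273, Pow(1524, -1))))) = Add(4502, Mul(-1, Add(Mul(Pow(Add(-4, Pow(10, 2)), -1), Pow(Mul(Add(-1153, 351), Add(1170, 833)), -1)), Mul(273, Pow(1524, -1))))) = Add(4502, Mul(-1, Add(Mul(Pow(Add(-4, 100), -1), Pow(Mul(-802, 2003), -1)), Mul(273, Rational(1, 1524))))) = Add(4502, Mul(-1, Add(Mul(Pow(96, -1), Pow(-1606406, -1)), Rational(91, 508)))) = Add(4502, Mul(-1, Add(Mul(Rational(1, 96), Rational(-1, 1606406)), Rational(91, 508)))) = Add(4502, Mul(-1, Add(Rational(-1, 154214976), Rational(91, 508)))) = Add(4502, Mul(-1, Rational(3508390577, 19585301952))) = Add(4502, Rational(-3508390577, 19585301952)) = Rational(88169520997327, 19585301952)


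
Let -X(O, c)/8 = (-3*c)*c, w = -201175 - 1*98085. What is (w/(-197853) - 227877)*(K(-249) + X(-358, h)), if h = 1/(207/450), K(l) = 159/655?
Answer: -591888691498494377/22851691745 ≈ -2.5901e+7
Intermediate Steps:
K(l) = 159/655 (K(l) = 159*(1/655) = 159/655)
h = 50/23 (h = 1/(207*(1/450)) = 1/(23/50) = 50/23 ≈ 2.1739)
w = -299260 (w = -201175 - 98085 = -299260)
X(O, c) = 24*c² (X(O, c) = -8*(-3*c)*c = -(-24)*c² = 24*c²)
(w/(-197853) - 227877)*(K(-249) + X(-358, h)) = (-299260/(-197853) - 227877)*(159/655 + 24*(50/23)²) = (-299260*(-1/197853) - 227877)*(159/655 + 24*(2500/529)) = (299260/197853 - 227877)*(159/655 + 60000/529) = -45085848821/197853*39384111/346495 = -591888691498494377/22851691745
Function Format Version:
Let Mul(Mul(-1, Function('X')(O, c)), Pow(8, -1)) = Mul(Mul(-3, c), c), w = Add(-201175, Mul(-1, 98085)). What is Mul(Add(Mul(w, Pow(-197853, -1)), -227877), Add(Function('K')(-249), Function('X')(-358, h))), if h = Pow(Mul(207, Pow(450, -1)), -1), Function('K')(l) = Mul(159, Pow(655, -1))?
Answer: Rational(-591888691498494377, 22851691745) ≈ -2.5901e+7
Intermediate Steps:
Function('K')(l) = Rational(159, 655) (Function('K')(l) = Mul(159, Rational(1, 655)) = Rational(159, 655))
h = Rational(50, 23) (h = Pow(Mul(207, Rational(1, 450)), -1) = Pow(Rational(23, 50), -1) = Rational(50, 23) ≈ 2.1739)
w = -299260 (w = Add(-201175, -98085) = -299260)
Function('X')(O, c) = Mul(24, Pow(c, 2)) (Function('X')(O, c) = Mul(-8, Mul(Mul(-3, c), c)) = Mul(-8, Mul(-3, Pow(c, 2))) = Mul(24, Pow(c, 2)))
Mul(Add(Mul(w, Pow(-197853, -1)), -227877), Add(Function('K')(-249), Function('X')(-358, h))) = Mul(Add(Mul(-299260, Pow(-197853, -1)), -227877), Add(Rational(159, 655), Mul(24, Pow(Rational(50, 23), 2)))) = Mul(Add(Mul(-299260, Rational(-1, 197853)), -227877), Add(Rational(159, 655), Mul(24, Rational(2500, 529)))) = Mul(Add(Rational(299260, 197853), -227877), Add(Rational(159, 655), Rational(60000, 529))) = Mul(Rational(-45085848821, 197853), Rational(39384111, 346495)) = Rational(-591888691498494377, 22851691745)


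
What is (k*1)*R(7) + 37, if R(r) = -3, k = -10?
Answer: 67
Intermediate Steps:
(k*1)*R(7) + 37 = -10*1*(-3) + 37 = -10*(-3) + 37 = 30 + 37 = 67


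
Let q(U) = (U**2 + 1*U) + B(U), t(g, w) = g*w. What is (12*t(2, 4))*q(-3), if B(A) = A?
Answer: 288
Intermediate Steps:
q(U) = U**2 + 2*U (q(U) = (U**2 + 1*U) + U = (U**2 + U) + U = (U + U**2) + U = U**2 + 2*U)
(12*t(2, 4))*q(-3) = (12*(2*4))*(-3*(2 - 3)) = (12*8)*(-3*(-1)) = 96*3 = 288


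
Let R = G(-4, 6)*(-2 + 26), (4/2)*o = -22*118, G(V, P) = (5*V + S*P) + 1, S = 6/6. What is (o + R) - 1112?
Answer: -2722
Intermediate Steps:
S = 1 (S = 6*(⅙) = 1)
G(V, P) = 1 + P + 5*V (G(V, P) = (5*V + 1*P) + 1 = (5*V + P) + 1 = (P + 5*V) + 1 = 1 + P + 5*V)
o = -1298 (o = (-22*118)/2 = (½)*(-2596) = -1298)
R = -312 (R = (1 + 6 + 5*(-4))*(-2 + 26) = (1 + 6 - 20)*24 = -13*24 = -312)
(o + R) - 1112 = (-1298 - 312) - 1112 = -1610 - 1112 = -2722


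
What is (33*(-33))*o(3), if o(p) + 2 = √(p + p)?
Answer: 2178 - 1089*√6 ≈ -489.49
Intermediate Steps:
o(p) = -2 + √2*√p (o(p) = -2 + √(p + p) = -2 + √(2*p) = -2 + √2*√p)
(33*(-33))*o(3) = (33*(-33))*(-2 + √2*√3) = -1089*(-2 + √6) = 2178 - 1089*√6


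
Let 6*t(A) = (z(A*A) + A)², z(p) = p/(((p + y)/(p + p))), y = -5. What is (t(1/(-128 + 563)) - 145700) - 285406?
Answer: -20726619399934762574279873039/48077779942698799815000 ≈ -4.3111e+5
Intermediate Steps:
z(p) = 2*p²/(-5 + p) (z(p) = p/(((p - 5)/(p + p))) = p/(((-5 + p)/((2*p)))) = p/(((-5 + p)*(1/(2*p)))) = p/(((-5 + p)/(2*p))) = p*(2*p/(-5 + p)) = 2*p²/(-5 + p))
t(A) = (A + 2*A⁴/(-5 + A²))²/6 (t(A) = (2*(A*A)²/(-5 + A*A) + A)²/6 = (2*(A²)²/(-5 + A²) + A)²/6 = (2*A⁴/(-5 + A²) + A)²/6 = (A + 2*A⁴/(-5 + A²))²/6)
(t(1/(-128 + 563)) - 145700) - 285406 = ((1/(-128 + 563))²*(-5 + (1/(-128 + 563))² + 2*(1/(-128 + 563))³)²/(6*(-5 + (1/(-128 + 563))²)²) - 145700) - 285406 = ((1/435)²*(-5 + (1/435)² + 2*(1/435)³)²/(6*(-5 + (1/435)²)²) - 145700) - 285406 = ((⅙)*(1/189225)*(-5 + 1/189225 + 2*(1/82312875))²/(-5 + 1/189225)² - 145700) - 285406 = ((⅙)*(1/189225)*(-5 + 1/189225 + 2/82312875)²/(-946124/189225)² - 145700) - 285406 = ((⅙)*(1/189225)*(35806100625/895150623376)*(-411563938/82312875)² - 145700) - 285406 = ((⅙)*(1/189225)*(35806100625/895150623376)*(169384875062067844/6775409390765625) - 145700) - 285406 = (42346218765516961/48077779942698799815000 - 145700) - 285406 = -7004932537608868914279983039/48077779942698799815000 - 285406 = -20726619399934762574279873039/48077779942698799815000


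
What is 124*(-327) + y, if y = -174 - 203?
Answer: -40925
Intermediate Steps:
y = -377
124*(-327) + y = 124*(-327) - 377 = -40548 - 377 = -40925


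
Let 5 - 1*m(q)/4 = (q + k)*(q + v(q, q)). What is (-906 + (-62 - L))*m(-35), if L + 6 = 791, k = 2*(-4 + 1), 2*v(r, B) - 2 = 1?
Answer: 9595922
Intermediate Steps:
v(r, B) = 3/2 (v(r, B) = 1 + (1/2)*1 = 1 + 1/2 = 3/2)
k = -6 (k = 2*(-3) = -6)
m(q) = 20 - 4*(-6 + q)*(3/2 + q) (m(q) = 20 - 4*(q - 6)*(q + 3/2) = 20 - 4*(-6 + q)*(3/2 + q))
L = 785 (L = -6 + 791 = 785)
(-906 + (-62 - L))*m(-35) = (-906 + (-62 - 1*785))*(56 - 4*(-35)**2 + 18*(-35)) = (-906 + (-62 - 785))*(56 - 4*1225 - 630) = (-906 - 847)*(56 - 4900 - 630) = -1753*(-5474) = 9595922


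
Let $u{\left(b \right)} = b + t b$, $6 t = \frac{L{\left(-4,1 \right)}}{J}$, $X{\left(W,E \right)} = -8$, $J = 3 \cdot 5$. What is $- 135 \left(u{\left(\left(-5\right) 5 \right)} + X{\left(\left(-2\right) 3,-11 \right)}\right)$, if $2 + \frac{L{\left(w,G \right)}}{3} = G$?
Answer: $\frac{8685}{2} \approx 4342.5$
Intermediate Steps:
$L{\left(w,G \right)} = -6 + 3 G$
$J = 15$
$t = - \frac{1}{30}$ ($t = \frac{\left(-6 + 3 \cdot 1\right) \frac{1}{15}}{6} = \frac{\left(-6 + 3\right) \frac{1}{15}}{6} = \frac{\left(-3\right) \frac{1}{15}}{6} = \frac{1}{6} \left(- \frac{1}{5}\right) = - \frac{1}{30} \approx -0.033333$)
$u{\left(b \right)} = \frac{29 b}{30}$ ($u{\left(b \right)} = b - \frac{b}{30} = \frac{29 b}{30}$)
$- 135 \left(u{\left(\left(-5\right) 5 \right)} + X{\left(\left(-2\right) 3,-11 \right)}\right) = - 135 \left(\frac{29 \left(\left(-5\right) 5\right)}{30} - 8\right) = - 135 \left(\frac{29}{30} \left(-25\right) - 8\right) = - 135 \left(- \frac{145}{6} - 8\right) = \left(-135\right) \left(- \frac{193}{6}\right) = \frac{8685}{2}$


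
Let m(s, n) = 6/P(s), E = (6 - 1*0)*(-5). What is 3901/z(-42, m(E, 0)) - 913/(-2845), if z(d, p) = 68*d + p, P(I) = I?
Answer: -42453172/40629445 ≈ -1.0449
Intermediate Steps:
E = -30 (E = (6 + 0)*(-5) = 6*(-5) = -30)
m(s, n) = 6/s
z(d, p) = p + 68*d
3901/z(-42, m(E, 0)) - 913/(-2845) = 3901/(6/(-30) + 68*(-42)) - 913/(-2845) = 3901/(6*(-1/30) - 2856) - 913*(-1/2845) = 3901/(-⅕ - 2856) + 913/2845 = 3901/(-14281/5) + 913/2845 = 3901*(-5/14281) + 913/2845 = -19505/14281 + 913/2845 = -42453172/40629445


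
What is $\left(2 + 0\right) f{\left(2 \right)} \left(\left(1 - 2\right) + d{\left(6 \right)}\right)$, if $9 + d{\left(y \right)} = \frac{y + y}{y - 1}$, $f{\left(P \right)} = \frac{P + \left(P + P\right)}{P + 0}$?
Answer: $- \frac{228}{5} \approx -45.6$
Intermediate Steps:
$f{\left(P \right)} = 3$ ($f{\left(P \right)} = \frac{P + 2 P}{P} = \frac{3 P}{P} = 3$)
$d{\left(y \right)} = -9 + \frac{2 y}{-1 + y}$ ($d{\left(y \right)} = -9 + \frac{y + y}{y - 1} = -9 + \frac{2 y}{-1 + y}$)
$\left(2 + 0\right) f{\left(2 \right)} \left(\left(1 - 2\right) + d{\left(6 \right)}\right) = \left(2 + 0\right) 3 \left(\left(1 - 2\right) + \frac{9 - 42}{-1 + 6}\right) = 2 \cdot 3 \left(-1 + \frac{9 - 42}{5}\right) = 6 \left(-1 + \frac{1}{5} \left(-33\right)\right) = 6 \left(-1 - \frac{33}{5}\right) = 6 \left(- \frac{38}{5}\right) = - \frac{228}{5}$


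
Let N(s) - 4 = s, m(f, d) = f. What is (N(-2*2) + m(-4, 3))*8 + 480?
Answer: 448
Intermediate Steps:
N(s) = 4 + s
(N(-2*2) + m(-4, 3))*8 + 480 = ((4 - 2*2) - 4)*8 + 480 = ((4 - 4) - 4)*8 + 480 = (0 - 4)*8 + 480 = -4*8 + 480 = -32 + 480 = 448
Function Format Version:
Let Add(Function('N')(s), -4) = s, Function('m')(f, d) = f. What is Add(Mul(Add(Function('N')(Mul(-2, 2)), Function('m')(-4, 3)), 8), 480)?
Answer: 448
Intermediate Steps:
Function('N')(s) = Add(4, s)
Add(Mul(Add(Function('N')(Mul(-2, 2)), Function('m')(-4, 3)), 8), 480) = Add(Mul(Add(Add(4, Mul(-2, 2)), -4), 8), 480) = Add(Mul(Add(Add(4, -4), -4), 8), 480) = Add(Mul(Add(0, -4), 8), 480) = Add(Mul(-4, 8), 480) = Add(-32, 480) = 448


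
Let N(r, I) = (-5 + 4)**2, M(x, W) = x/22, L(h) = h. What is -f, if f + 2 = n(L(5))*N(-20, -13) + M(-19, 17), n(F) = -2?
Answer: 107/22 ≈ 4.8636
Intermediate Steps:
M(x, W) = x/22 (M(x, W) = x*(1/22) = x/22)
N(r, I) = 1 (N(r, I) = (-1)**2 = 1)
f = -107/22 (f = -2 + (-2*1 + (1/22)*(-19)) = -2 + (-2 - 19/22) = -2 - 63/22 = -107/22 ≈ -4.8636)
-f = -1*(-107/22) = 107/22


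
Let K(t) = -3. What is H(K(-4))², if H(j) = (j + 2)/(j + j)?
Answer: 1/36 ≈ 0.027778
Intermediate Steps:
H(j) = (2 + j)/(2*j) (H(j) = (2 + j)/((2*j)) = (2 + j)*(1/(2*j)) = (2 + j)/(2*j))
H(K(-4))² = ((½)*(2 - 3)/(-3))² = ((½)*(-⅓)*(-1))² = (⅙)² = 1/36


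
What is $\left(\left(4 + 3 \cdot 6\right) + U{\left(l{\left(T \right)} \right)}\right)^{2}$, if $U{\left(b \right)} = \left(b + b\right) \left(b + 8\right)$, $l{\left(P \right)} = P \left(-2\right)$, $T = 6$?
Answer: $13924$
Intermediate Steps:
$l{\left(P \right)} = - 2 P$
$U{\left(b \right)} = 2 b \left(8 + b\right)$
$\left(\left(4 + 3 \cdot 6\right) + U{\left(l{\left(T \right)} \right)}\right)^{2} = \left(\left(4 + 3 \cdot 6\right) + 2 \left(\left(-2\right) 6\right) \left(8 - 12\right)\right)^{2} = \left(\left(4 + 18\right) + 2 \left(-12\right) \left(8 - 12\right)\right)^{2} = \left(22 + 2 \left(-12\right) \left(-4\right)\right)^{2} = \left(22 + 96\right)^{2} = 118^{2} = 13924$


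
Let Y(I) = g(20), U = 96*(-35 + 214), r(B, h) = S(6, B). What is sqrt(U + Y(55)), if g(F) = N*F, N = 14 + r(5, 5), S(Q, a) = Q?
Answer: 4*sqrt(1099) ≈ 132.60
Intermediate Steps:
r(B, h) = 6
N = 20 (N = 14 + 6 = 20)
U = 17184 (U = 96*179 = 17184)
g(F) = 20*F
Y(I) = 400 (Y(I) = 20*20 = 400)
sqrt(U + Y(55)) = sqrt(17184 + 400) = sqrt(17584) = 4*sqrt(1099)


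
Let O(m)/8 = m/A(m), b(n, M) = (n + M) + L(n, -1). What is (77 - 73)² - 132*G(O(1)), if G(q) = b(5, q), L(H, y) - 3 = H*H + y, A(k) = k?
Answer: -5264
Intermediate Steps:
L(H, y) = 3 + y + H² (L(H, y) = 3 + (H*H + y) = 3 + (H² + y) = 3 + (y + H²) = 3 + y + H²)
b(n, M) = 2 + M + n + n² (b(n, M) = (n + M) + (3 - 1 + n²) = (M + n) + (2 + n²) = 2 + M + n + n²)
O(m) = 8 (O(m) = 8*(m/m) = 8*1 = 8)
G(q) = 32 + q (G(q) = 2 + q + 5 + 5² = 2 + q + 5 + 25 = 32 + q)
(77 - 73)² - 132*G(O(1)) = (77 - 73)² - 132*(32 + 8) = 4² - 132*40 = 16 - 1*5280 = 16 - 5280 = -5264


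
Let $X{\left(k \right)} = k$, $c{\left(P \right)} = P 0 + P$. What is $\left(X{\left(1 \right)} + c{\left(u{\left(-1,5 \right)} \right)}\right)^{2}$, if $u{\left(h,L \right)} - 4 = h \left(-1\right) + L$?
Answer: $121$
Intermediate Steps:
$u{\left(h,L \right)} = 4 + L - h$ ($u{\left(h,L \right)} = 4 + \left(h \left(-1\right) + L\right) = 4 + \left(- h + L\right) = 4 + \left(L - h\right) = 4 + L - h$)
$c{\left(P \right)} = P$ ($c{\left(P \right)} = 0 + P = P$)
$\left(X{\left(1 \right)} + c{\left(u{\left(-1,5 \right)} \right)}\right)^{2} = \left(1 + \left(4 + 5 - -1\right)\right)^{2} = \left(1 + \left(4 + 5 + 1\right)\right)^{2} = \left(1 + 10\right)^{2} = 11^{2} = 121$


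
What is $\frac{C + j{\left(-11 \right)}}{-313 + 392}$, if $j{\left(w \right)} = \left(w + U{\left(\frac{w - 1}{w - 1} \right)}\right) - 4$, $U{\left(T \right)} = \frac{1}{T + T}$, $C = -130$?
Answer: $- \frac{289}{158} \approx -1.8291$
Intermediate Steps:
$U{\left(T \right)} = \frac{1}{2 T}$
$j{\left(w \right)} = - \frac{7}{2} + w$ ($j{\left(w \right)} = \left(w + \frac{1}{2 \frac{w - 1}{w - 1}}\right) - 4 = \left(w + \frac{1}{2 \frac{-1 + w}{-1 + w}}\right) - 4 = \left(w + \frac{1}{2 \cdot 1}\right) - 4 = \left(w + \frac{1}{2} \cdot 1\right) - 4 = \left(w + \frac{1}{2}\right) - 4 = \left(\frac{1}{2} + w\right) - 4 = - \frac{7}{2} + w$)
$\frac{C + j{\left(-11 \right)}}{-313 + 392} = \frac{-130 - \frac{29}{2}}{-313 + 392} = \frac{-130 - \frac{29}{2}}{79} = \left(- \frac{289}{2}\right) \frac{1}{79} = - \frac{289}{158}$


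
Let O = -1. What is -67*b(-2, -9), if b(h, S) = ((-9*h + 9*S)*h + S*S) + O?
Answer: -13802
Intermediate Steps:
b(h, S) = -1 + S**2 + h*(-9*h + 9*S) (b(h, S) = ((-9*h + 9*S)*h + S*S) - 1 = (h*(-9*h + 9*S) + S**2) - 1 = (S**2 + h*(-9*h + 9*S)) - 1 = -1 + S**2 + h*(-9*h + 9*S))
-67*b(-2, -9) = -67*(-1 + (-9)**2 - 9*(-2)**2 + 9*(-9)*(-2)) = -67*(-1 + 81 - 9*4 + 162) = -67*(-1 + 81 - 36 + 162) = -67*206 = -13802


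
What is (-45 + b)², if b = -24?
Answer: 4761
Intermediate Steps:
(-45 + b)² = (-45 - 24)² = (-69)² = 4761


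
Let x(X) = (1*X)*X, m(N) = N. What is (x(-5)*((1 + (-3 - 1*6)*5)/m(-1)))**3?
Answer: 1331000000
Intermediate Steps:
x(X) = X**2 (x(X) = X*X = X**2)
(x(-5)*((1 + (-3 - 1*6)*5)/m(-1)))**3 = ((-5)**2*((1 + (-3 - 1*6)*5)/(-1)))**3 = (25*((1 + (-3 - 6)*5)*(-1)))**3 = (25*((1 - 9*5)*(-1)))**3 = (25*((1 - 45)*(-1)))**3 = (25*(-44*(-1)))**3 = (25*44)**3 = 1100**3 = 1331000000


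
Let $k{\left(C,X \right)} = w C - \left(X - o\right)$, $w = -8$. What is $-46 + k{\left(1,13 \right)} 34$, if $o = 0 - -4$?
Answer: $-624$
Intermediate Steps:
$o = 4$ ($o = 0 + 4 = 4$)
$k{\left(C,X \right)} = 4 - X - 8 C$ ($k{\left(C,X \right)} = - 8 C - \left(-4 + X\right) = 4 - X - 8 C$)
$-46 + k{\left(1,13 \right)} 34 = -46 + \left(4 - 13 - 8\right) 34 = -46 - 578 = -624$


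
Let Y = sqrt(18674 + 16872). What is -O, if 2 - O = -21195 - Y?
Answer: -21197 - sqrt(35546) ≈ -21386.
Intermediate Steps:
Y = sqrt(35546) ≈ 188.54
O = 21197 + sqrt(35546) (O = 2 - (-21195 - sqrt(35546)) = 2 + (21195 + sqrt(35546)) = 21197 + sqrt(35546) ≈ 21386.)
-O = -(21197 + sqrt(35546)) = -21197 - sqrt(35546)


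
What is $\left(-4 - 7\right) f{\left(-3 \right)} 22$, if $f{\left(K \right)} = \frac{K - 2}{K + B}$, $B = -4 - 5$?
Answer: $- \frac{605}{6} \approx -100.83$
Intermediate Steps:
$B = -9$
$f{\left(K \right)} = \frac{-2 + K}{-9 + K}$ ($f{\left(K \right)} = \frac{K - 2}{K - 9} = \frac{-2 + K}{-9 + K}$)
$\left(-4 - 7\right) f{\left(-3 \right)} 22 = \left(-4 - 7\right) \frac{-2 - 3}{-9 - 3} \cdot 22 = \left(-4 - 7\right) \frac{1}{-12} \left(-5\right) 22 = - 11 \left(\left(- \frac{1}{12}\right) \left(-5\right)\right) 22 = \left(-11\right) \frac{5}{12} \cdot 22 = \left(- \frac{55}{12}\right) 22 = - \frac{605}{6}$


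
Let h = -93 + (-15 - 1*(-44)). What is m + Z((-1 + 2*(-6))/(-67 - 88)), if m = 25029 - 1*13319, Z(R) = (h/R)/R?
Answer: 441390/169 ≈ 2611.8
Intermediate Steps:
h = -64 (h = -93 + (-15 + 44) = -93 + 29 = -64)
Z(R) = -64/R**2 (Z(R) = (-64/R)/R = -64/R**2)
m = 11710 (m = 25029 - 13319 = 11710)
m + Z((-1 + 2*(-6))/(-67 - 88)) = 11710 - 64*(-67 - 88)**2/(-1 + 2*(-6))**2 = 11710 - 64*24025/(-1 - 12)**2 = 11710 - 64/(-13*(-1/155))**2 = 11710 - 64/(13/155)**2 = 11710 - 64*24025/169 = 11710 - 1537600/169 = 441390/169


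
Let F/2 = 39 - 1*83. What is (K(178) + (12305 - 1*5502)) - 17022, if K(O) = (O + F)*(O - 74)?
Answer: -859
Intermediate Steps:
F = -88 (F = 2*(39 - 1*83) = 2*(39 - 83) = 2*(-44) = -88)
K(O) = (-88 + O)*(-74 + O) (K(O) = (O - 88)*(O - 74) = (-88 + O)*(-74 + O))
(K(178) + (12305 - 1*5502)) - 17022 = ((6512 + 178² - 162*178) + (12305 - 1*5502)) - 17022 = ((6512 + 31684 - 28836) + (12305 - 5502)) - 17022 = (9360 + 6803) - 17022 = 16163 - 17022 = -859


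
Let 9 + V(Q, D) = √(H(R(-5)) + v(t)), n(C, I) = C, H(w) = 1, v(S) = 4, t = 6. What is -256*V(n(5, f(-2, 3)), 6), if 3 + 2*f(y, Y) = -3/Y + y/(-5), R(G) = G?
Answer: 2304 - 256*√5 ≈ 1731.6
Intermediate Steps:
f(y, Y) = -3/2 - 3/(2*Y) - y/10 (f(y, Y) = -3/2 + (-3/Y + y/(-5))/2 = -3/2 + (-3/Y + y*(-⅕))/2 = -3/2 + (-3/Y - y/5)/2 = -3/2 + (-3/(2*Y) - y/10) = -3/2 - 3/(2*Y) - y/10)
V(Q, D) = -9 + √5 (V(Q, D) = -9 + √(1 + 4) = -9 + √5)
-256*V(n(5, f(-2, 3)), 6) = -256*(-9 + √5) = -32*(-72 + 8*√5) = 2304 - 256*√5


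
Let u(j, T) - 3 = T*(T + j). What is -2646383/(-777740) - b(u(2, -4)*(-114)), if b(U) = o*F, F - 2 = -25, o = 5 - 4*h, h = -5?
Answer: 449846883/777740 ≈ 578.40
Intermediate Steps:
u(j, T) = 3 + T*(T + j)
o = 25 (o = 5 - 4*(-5) = 5 + 20 = 25)
F = -23 (F = 2 - 25 = -23)
b(U) = -575 (b(U) = 25*(-23) = -575)
-2646383/(-777740) - b(u(2, -4)*(-114)) = -2646383/(-777740) - 1*(-575) = -2646383*(-1/777740) + 575 = 2646383/777740 + 575 = 449846883/777740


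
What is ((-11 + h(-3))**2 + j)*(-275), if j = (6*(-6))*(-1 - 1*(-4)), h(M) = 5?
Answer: 19800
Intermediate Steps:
j = -108 (j = -36*(-1 + 4) = -36*3 = -108)
((-11 + h(-3))**2 + j)*(-275) = ((-11 + 5)**2 - 108)*(-275) = ((-6)**2 - 108)*(-275) = (36 - 108)*(-275) = -72*(-275) = 19800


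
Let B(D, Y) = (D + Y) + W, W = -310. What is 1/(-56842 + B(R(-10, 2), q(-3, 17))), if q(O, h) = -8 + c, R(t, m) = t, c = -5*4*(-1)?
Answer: -1/57150 ≈ -1.7498e-5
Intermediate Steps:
c = 20 (c = -20*(-1) = 20)
q(O, h) = 12 (q(O, h) = -8 + 20 = 12)
B(D, Y) = -310 + D + Y (B(D, Y) = (D + Y) - 310 = -310 + D + Y)
1/(-56842 + B(R(-10, 2), q(-3, 17))) = 1/(-56842 + (-310 - 10 + 12)) = 1/(-56842 - 308) = 1/(-57150) = -1/57150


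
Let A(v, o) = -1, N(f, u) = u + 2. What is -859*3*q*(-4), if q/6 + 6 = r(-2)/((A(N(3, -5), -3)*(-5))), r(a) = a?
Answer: -1979136/5 ≈ -3.9583e+5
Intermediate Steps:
N(f, u) = 2 + u
q = -192/5 (q = -36 + 6*(-2/((-1*(-5)))) = -36 + 6*(-2/5) = -36 + 6*(-2*⅕) = -36 + 6*(-⅖) = -36 - 12/5 = -192/5 ≈ -38.400)
-859*3*q*(-4) = -859*3*(-192/5)*(-4) = -(-494784)*(-4)/5 = -859*2304/5 = -1979136/5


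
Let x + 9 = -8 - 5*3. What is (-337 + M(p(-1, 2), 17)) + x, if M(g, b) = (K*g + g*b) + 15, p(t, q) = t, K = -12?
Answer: -359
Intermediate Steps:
x = -32 (x = -9 + (-8 - 5*3) = -9 + (-8 - 15) = -9 - 23 = -32)
M(g, b) = 15 - 12*g + b*g (M(g, b) = (-12*g + g*b) + 15 = (-12*g + b*g) + 15 = 15 - 12*g + b*g)
(-337 + M(p(-1, 2), 17)) + x = (-337 + (15 - 12*(-1) + 17*(-1))) - 32 = (-337 + (15 + 12 - 17)) - 32 = (-337 + 10) - 32 = -327 - 32 = -359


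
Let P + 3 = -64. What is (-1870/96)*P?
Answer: 62645/48 ≈ 1305.1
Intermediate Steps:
P = -67 (P = -3 - 64 = -67)
(-1870/96)*P = -1870/96*(-67) = -22*85/96*(-67) = -935/48*(-67) = 62645/48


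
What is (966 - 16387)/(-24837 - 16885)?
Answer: 15421/41722 ≈ 0.36961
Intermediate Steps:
(966 - 16387)/(-24837 - 16885) = -15421/(-41722) = -15421*(-1/41722) = 15421/41722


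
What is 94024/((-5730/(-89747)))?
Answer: 4219185964/2865 ≈ 1.4727e+6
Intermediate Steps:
94024/((-5730/(-89747))) = 94024/((-5730*(-1/89747))) = 94024/(5730/89747) = 94024*(89747/5730) = 4219185964/2865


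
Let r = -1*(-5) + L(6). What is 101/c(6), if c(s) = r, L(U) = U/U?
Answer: 101/6 ≈ 16.833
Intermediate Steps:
L(U) = 1
r = 6 (r = -1*(-5) + 1 = 5 + 1 = 6)
c(s) = 6
101/c(6) = 101/6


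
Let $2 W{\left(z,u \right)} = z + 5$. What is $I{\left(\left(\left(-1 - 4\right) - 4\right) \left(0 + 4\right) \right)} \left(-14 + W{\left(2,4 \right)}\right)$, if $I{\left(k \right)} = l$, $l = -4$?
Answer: $42$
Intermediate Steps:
$W{\left(z,u \right)} = \frac{5}{2} + \frac{z}{2}$ ($W{\left(z,u \right)} = \frac{z + 5}{2} = \frac{5 + z}{2} = \frac{5}{2} + \frac{z}{2}$)
$I{\left(k \right)} = -4$
$I{\left(\left(\left(-1 - 4\right) - 4\right) \left(0 + 4\right) \right)} \left(-14 + W{\left(2,4 \right)}\right) = - 4 \left(-14 + \left(\frac{5}{2} + \frac{1}{2} \cdot 2\right)\right) = - 4 \left(-14 + \left(\frac{5}{2} + 1\right)\right) = - 4 \left(-14 + \frac{7}{2}\right) = \left(-4\right) \left(- \frac{21}{2}\right) = 42$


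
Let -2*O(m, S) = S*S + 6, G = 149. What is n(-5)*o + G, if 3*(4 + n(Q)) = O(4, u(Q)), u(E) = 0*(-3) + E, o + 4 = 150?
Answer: -3568/3 ≈ -1189.3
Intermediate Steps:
o = 146 (o = -4 + 150 = 146)
u(E) = E (u(E) = 0 + E = E)
O(m, S) = -3 - S²/2 (O(m, S) = -(S*S + 6)/2 = -(S² + 6)/2 = -(6 + S²)/2 = -3 - S²/2)
n(Q) = -5 - Q²/6 (n(Q) = -4 + (-3 - Q²/2)/3 = -4 + (-1 - Q²/6) = -5 - Q²/6)
n(-5)*o + G = (-5 - ⅙*(-5)²)*146 + 149 = (-5 - ⅙*25)*146 + 149 = (-5 - 25/6)*146 + 149 = -55/6*146 + 149 = -4015/3 + 149 = -3568/3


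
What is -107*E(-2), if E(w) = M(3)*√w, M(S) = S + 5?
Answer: -856*I*√2 ≈ -1210.6*I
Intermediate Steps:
M(S) = 5 + S
E(w) = 8*√w (E(w) = (5 + 3)*√w = 8*√w)
-107*E(-2) = -856*√(-2) = -856*I*√2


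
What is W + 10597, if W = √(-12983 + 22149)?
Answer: 10597 + √9166 ≈ 10693.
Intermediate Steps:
W = √9166 ≈ 95.739
W + 10597 = √9166 + 10597 = 10597 + √9166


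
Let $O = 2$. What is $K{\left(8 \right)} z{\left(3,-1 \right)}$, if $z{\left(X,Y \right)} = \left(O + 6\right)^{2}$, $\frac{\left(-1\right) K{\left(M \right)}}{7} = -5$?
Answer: $2240$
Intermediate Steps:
$K{\left(M \right)} = 35$ ($K{\left(M \right)} = \left(-7\right) \left(-5\right) = 35$)
$z{\left(X,Y \right)} = 64$ ($z{\left(X,Y \right)} = \left(2 + 6\right)^{2} = 8^{2} = 64$)
$K{\left(8 \right)} z{\left(3,-1 \right)} = 35 \cdot 64 = 2240$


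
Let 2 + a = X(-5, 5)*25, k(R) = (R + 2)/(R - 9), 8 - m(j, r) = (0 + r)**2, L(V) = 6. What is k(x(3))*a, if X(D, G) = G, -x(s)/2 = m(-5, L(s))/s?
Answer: 7626/29 ≈ 262.97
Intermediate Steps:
m(j, r) = 8 - r**2 (m(j, r) = 8 - (0 + r)**2 = 8 - r**2)
x(s) = 56/s (x(s) = -2*(8 - 1*6**2)/s = -2*(8 - 1*36)/s = -2*(8 - 36)/s = -(-56)/s = 56/s)
k(R) = (2 + R)/(-9 + R)
a = 123 (a = -2 + 5*25 = -2 + 125 = 123)
k(x(3))*a = ((2 + 56/3)/(-9 + 56/3))*123 = ((62/3)/(29/3))*123 = ((3/29)*(62/3))*123 = (62/29)*123 = 7626/29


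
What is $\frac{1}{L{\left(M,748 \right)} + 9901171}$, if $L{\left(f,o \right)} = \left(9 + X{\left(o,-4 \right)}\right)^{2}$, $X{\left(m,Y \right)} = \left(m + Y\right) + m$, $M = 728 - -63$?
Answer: $\frac{1}{12154172} \approx 8.2276 \cdot 10^{-8}$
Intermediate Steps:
$M = 791$ ($M = 728 + 63 = 791$)
$X{\left(m,Y \right)} = Y + 2 m$ ($X{\left(m,Y \right)} = \left(Y + m\right) + m = Y + 2 m$)
$L{\left(f,o \right)} = \left(5 + 2 o\right)^{2}$ ($L{\left(f,o \right)} = \left(9 + \left(-4 + 2 o\right)\right)^{2} = \left(5 + 2 o\right)^{2}$)
$\frac{1}{L{\left(M,748 \right)} + 9901171} = \frac{1}{\left(5 + 2 \cdot 748\right)^{2} + 9901171} = \frac{1}{\left(5 + 1496\right)^{2} + 9901171} = \frac{1}{1501^{2} + 9901171} = \frac{1}{2253001 + 9901171} = \frac{1}{12154172}$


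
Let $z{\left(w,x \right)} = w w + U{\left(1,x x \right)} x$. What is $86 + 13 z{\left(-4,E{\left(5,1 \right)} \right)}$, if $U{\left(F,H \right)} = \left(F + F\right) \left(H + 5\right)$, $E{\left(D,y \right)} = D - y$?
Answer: $2478$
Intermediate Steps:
$U{\left(F,H \right)} = 2 F \left(5 + H\right)$
$z{\left(w,x \right)} = w^{2} + x \left(10 + 2 x^{2}\right)$ ($z{\left(w,x \right)} = w w + 2 \cdot 1 \left(5 + x x\right) x = w^{2} + 2 \cdot 1 \left(5 + x^{2}\right) x = w^{2} + \left(10 + 2 x^{2}\right) x = w^{2} + x \left(10 + 2 x^{2}\right)$)
$86 + 13 z{\left(-4,E{\left(5,1 \right)} \right)} = 86 + 13 \left(\left(-4\right)^{2} + 2 \left(5 - 1\right) \left(5 + \left(5 - 1\right)^{2}\right)\right) = 86 + 13 \left(16 + 2 \left(5 - 1\right) \left(5 + \left(5 - 1\right)^{2}\right)\right) = 86 + 13 \left(16 + 2 \cdot 4 \left(5 + 4^{2}\right)\right) = 86 + 13 \left(16 + 2 \cdot 4 \left(5 + 16\right)\right) = 86 + 13 \left(16 + 2 \cdot 4 \cdot 21\right) = 86 + 13 \left(16 + 168\right) = 86 + 13 \cdot 184 = 86 + 2392 = 2478$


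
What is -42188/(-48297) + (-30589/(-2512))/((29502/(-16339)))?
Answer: -7004007807925/1193081177376 ≈ -5.8705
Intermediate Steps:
-42188/(-48297) + (-30589/(-2512))/((29502/(-16339))) = -42188*(-1/48297) + (-30589*(-1/2512))/((29502*(-1/16339))) = 42188/48297 + 30589/(2512*(-29502/16339)) = 42188/48297 + (30589/2512)*(-16339/29502) = 42188/48297 - 499793671/74109024 = -7004007807925/1193081177376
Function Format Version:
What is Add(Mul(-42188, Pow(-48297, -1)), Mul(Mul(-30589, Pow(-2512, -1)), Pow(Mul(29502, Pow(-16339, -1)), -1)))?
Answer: Rational(-7004007807925, 1193081177376) ≈ -5.8705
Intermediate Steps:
Add(Mul(-42188, Pow(-48297, -1)), Mul(Mul(-30589, Pow(-2512, -1)), Pow(Mul(29502, Pow(-16339, -1)), -1))) = Add(Mul(-42188, Rational(-1, 48297)), Mul(Mul(-30589, Rational(-1, 2512)), Pow(Mul(29502, Rational(-1, 16339)), -1))) = Add(Rational(42188, 48297), Mul(Rational(30589, 2512), Pow(Rational(-29502, 16339), -1))) = Add(Rational(42188, 48297), Mul(Rational(30589, 2512), Rational(-16339, 29502))) = Add(Rational(42188, 48297), Rational(-499793671, 74109024)) = Rational(-7004007807925, 1193081177376)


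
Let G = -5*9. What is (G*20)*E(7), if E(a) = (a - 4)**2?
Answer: -8100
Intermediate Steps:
E(a) = (-4 + a)**2
G = -45
(G*20)*E(7) = (-45*20)*(-4 + 7)**2 = -900*3**2 = -900*9 = -8100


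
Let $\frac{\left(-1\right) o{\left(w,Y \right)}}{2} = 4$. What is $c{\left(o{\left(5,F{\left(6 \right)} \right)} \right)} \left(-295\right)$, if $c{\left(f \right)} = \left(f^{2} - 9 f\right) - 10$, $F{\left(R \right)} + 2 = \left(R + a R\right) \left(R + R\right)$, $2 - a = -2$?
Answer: $-37170$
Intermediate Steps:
$a = 4$ ($a = 2 - -2 = 2 + 2 = 4$)
$F{\left(R \right)} = -2 + 10 R^{2}$ ($F{\left(R \right)} = -2 + \left(R + 4 R\right) \left(R + R\right) = -2 + 5 R 2 R = -2 + 10 R^{2}$)
$o{\left(w,Y \right)} = -8$ ($o{\left(w,Y \right)} = \left(-2\right) 4 = -8$)
$c{\left(f \right)} = -10 + f^{2} - 9 f$
$c{\left(o{\left(5,F{\left(6 \right)} \right)} \right)} \left(-295\right) = \left(-10 + \left(-8\right)^{2} - -72\right) \left(-295\right) = \left(-10 + 64 + 72\right) \left(-295\right) = 126 \left(-295\right) = -37170$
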